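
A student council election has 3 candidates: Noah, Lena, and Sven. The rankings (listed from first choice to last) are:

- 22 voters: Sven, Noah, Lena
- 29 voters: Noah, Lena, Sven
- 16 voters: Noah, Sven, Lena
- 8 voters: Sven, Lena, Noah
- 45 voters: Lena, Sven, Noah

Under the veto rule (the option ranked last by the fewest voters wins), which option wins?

Last-place votes: Noah 53, Lena 38, Sven 29.
Sven is ranked last by the fewest voters, so Sven wins.

Sven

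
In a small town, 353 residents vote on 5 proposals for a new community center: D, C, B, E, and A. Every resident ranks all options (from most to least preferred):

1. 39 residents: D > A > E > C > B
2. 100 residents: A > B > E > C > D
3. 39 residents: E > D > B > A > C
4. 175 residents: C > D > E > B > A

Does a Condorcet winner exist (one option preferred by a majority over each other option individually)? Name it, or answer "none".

none

Checking pairwise contests:
C beats D 275–78.
E beats C 178–175.
D beats B 253–100.
D beats E 214–139.
D beats A 253–100.
Every option loses at least one head-to-head, so there is no Condorcet winner.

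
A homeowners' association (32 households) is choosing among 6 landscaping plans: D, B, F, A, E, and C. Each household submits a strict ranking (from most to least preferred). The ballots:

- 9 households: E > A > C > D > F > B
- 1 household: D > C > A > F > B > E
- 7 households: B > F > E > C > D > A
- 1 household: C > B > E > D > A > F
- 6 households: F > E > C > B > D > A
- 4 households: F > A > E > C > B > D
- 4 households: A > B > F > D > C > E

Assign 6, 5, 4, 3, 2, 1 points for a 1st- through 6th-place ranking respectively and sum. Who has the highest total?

D: 9·3 + 1·6 + 7·2 + 1·3 + 6·2 + 4·1 + 4·3 = 78
B: 9·1 + 1·2 + 7·6 + 1·5 + 6·3 + 4·2 + 4·5 = 104
F: 9·2 + 1·3 + 7·5 + 1·1 + 6·6 + 4·6 + 4·4 = 133
A: 9·5 + 1·4 + 7·1 + 1·2 + 6·1 + 4·5 + 4·6 = 108
E: 9·6 + 1·1 + 7·4 + 1·4 + 6·5 + 4·4 + 4·1 = 137
C: 9·4 + 1·5 + 7·3 + 1·6 + 6·4 + 4·3 + 4·2 = 112
E has the highest Borda score (137).

E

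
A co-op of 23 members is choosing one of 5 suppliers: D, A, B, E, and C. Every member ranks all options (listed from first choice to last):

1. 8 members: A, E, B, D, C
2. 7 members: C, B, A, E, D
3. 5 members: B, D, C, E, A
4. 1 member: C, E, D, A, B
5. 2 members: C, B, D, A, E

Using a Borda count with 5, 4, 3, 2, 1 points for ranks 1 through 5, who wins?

B

D: 8·2 + 7·1 + 5·4 + 1·3 + 2·3 = 52
A: 8·5 + 7·3 + 5·1 + 1·2 + 2·2 = 72
B: 8·3 + 7·4 + 5·5 + 1·1 + 2·4 = 86
E: 8·4 + 7·2 + 5·2 + 1·4 + 2·1 = 62
C: 8·1 + 7·5 + 5·3 + 1·5 + 2·5 = 73
B has the highest Borda score (86).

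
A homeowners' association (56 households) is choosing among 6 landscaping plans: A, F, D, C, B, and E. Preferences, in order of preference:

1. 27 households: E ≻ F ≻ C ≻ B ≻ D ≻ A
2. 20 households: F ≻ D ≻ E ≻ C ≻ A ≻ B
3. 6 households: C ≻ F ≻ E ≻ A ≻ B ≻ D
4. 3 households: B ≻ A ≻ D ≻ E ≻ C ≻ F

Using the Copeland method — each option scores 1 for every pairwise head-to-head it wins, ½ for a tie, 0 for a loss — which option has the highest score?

A: loses to F, D, C, B, and E → score 0.
F: beats A, D, C, and B; loses to E → score 4.
D: beats A; loses to F, C, B, and E → score 1.
C: beats A, D, and B; loses to F and E → score 3.
B: beats A and D; loses to F, C, and E → score 2.
E: beats A, F, D, C, and B → score 5.
E has the best pairwise record.

E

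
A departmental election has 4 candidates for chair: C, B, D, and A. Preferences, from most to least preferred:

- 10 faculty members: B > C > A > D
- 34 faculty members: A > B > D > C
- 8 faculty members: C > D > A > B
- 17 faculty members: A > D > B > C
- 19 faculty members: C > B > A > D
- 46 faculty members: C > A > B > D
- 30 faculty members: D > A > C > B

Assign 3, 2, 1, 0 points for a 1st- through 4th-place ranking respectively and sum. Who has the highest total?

C: 10·2 + 34·0 + 8·3 + 17·0 + 19·3 + 46·3 + 30·1 = 269
B: 10·3 + 34·2 + 8·0 + 17·1 + 19·2 + 46·1 + 30·0 = 199
D: 10·0 + 34·1 + 8·2 + 17·2 + 19·0 + 46·0 + 30·3 = 174
A: 10·1 + 34·3 + 8·1 + 17·3 + 19·1 + 46·2 + 30·2 = 342
A has the highest Borda score (342).

A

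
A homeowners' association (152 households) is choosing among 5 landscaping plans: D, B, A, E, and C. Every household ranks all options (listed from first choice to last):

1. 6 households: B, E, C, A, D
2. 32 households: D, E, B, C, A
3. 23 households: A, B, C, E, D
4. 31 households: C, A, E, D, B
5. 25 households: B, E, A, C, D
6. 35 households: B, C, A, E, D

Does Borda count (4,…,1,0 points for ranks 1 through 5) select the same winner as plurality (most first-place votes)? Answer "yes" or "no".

yes

Borda — scores: D 159, B 397, A 311, E 309, C 344. Winner: B.
Plurality — first-place votes: D 32, B 66, A 23, E 0, C 31. Winner: B.
The two methods agree.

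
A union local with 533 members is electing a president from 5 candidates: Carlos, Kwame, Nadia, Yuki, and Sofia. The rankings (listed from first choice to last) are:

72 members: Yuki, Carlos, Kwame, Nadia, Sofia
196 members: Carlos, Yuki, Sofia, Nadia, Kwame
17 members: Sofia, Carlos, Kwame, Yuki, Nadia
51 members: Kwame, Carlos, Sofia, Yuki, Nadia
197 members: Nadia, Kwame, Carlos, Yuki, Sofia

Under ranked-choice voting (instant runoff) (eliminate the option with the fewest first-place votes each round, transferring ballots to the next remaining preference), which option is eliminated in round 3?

Round 1: Carlos 196, Kwame 51, Nadia 197, Yuki 72, Sofia 17. Eliminate Sofia.
Round 2: Carlos 213, Kwame 51, Nadia 197, Yuki 72. Eliminate Kwame.
Round 3: Carlos 264, Nadia 197, Yuki 72. Eliminate Yuki.

Yuki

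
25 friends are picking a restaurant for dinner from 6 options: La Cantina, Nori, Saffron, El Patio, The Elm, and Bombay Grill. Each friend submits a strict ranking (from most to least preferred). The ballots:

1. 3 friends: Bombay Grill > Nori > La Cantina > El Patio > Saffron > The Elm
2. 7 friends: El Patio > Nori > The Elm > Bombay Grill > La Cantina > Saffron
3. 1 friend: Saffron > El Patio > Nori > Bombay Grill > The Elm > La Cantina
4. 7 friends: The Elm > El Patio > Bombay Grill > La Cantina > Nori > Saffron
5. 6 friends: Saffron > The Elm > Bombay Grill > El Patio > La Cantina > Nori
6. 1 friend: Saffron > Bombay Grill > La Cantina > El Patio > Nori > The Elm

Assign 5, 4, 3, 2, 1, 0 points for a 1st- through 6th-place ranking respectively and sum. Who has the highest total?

La Cantina: 3·3 + 7·1 + 1·0 + 7·2 + 6·1 + 1·3 = 39
Nori: 3·4 + 7·4 + 1·3 + 7·1 + 6·0 + 1·1 = 51
Saffron: 3·1 + 7·0 + 1·5 + 7·0 + 6·5 + 1·5 = 43
El Patio: 3·2 + 7·5 + 1·4 + 7·4 + 6·2 + 1·2 = 87
The Elm: 3·0 + 7·3 + 1·1 + 7·5 + 6·4 + 1·0 = 81
Bombay Grill: 3·5 + 7·2 + 1·2 + 7·3 + 6·3 + 1·4 = 74
El Patio has the highest Borda score (87).

El Patio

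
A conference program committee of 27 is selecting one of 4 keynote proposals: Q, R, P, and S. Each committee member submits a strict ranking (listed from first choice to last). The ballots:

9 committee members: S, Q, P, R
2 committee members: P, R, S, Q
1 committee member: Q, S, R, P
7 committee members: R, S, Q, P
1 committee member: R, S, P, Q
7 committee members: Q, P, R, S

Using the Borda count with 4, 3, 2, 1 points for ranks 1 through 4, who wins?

Q: 9·3 + 2·1 + 1·4 + 7·2 + 1·1 + 7·4 = 76
R: 9·1 + 2·3 + 1·2 + 7·4 + 1·4 + 7·2 = 63
P: 9·2 + 2·4 + 1·1 + 7·1 + 1·2 + 7·3 = 57
S: 9·4 + 2·2 + 1·3 + 7·3 + 1·3 + 7·1 = 74
Q has the highest Borda score (76).

Q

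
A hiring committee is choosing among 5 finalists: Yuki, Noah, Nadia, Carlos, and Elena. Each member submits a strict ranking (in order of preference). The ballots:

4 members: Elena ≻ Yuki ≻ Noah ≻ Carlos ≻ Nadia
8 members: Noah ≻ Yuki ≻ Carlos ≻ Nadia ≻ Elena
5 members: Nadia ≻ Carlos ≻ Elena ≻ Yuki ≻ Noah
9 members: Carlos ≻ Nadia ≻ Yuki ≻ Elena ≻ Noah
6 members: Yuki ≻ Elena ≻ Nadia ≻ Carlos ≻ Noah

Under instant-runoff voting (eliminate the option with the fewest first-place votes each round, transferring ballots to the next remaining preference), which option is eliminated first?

Elena

Round 1: Yuki 6, Noah 8, Nadia 5, Carlos 9, Elena 4. Eliminate Elena.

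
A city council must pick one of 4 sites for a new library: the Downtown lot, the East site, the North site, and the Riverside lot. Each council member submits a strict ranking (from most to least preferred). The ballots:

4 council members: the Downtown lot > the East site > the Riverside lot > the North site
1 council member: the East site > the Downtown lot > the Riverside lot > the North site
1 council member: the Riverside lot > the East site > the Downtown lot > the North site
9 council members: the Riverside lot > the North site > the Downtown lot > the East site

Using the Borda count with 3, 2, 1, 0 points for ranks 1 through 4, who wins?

the Riverside lot

the Downtown lot: 4·3 + 1·2 + 1·1 + 9·1 = 24
the East site: 4·2 + 1·3 + 1·2 + 9·0 = 13
the North site: 4·0 + 1·0 + 1·0 + 9·2 = 18
the Riverside lot: 4·1 + 1·1 + 1·3 + 9·3 = 35
the Riverside lot has the highest Borda score (35).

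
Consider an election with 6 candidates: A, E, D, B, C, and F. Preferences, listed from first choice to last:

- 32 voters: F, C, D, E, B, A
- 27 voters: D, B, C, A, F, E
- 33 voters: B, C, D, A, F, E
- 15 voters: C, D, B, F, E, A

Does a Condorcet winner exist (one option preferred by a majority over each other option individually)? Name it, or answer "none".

Checking pairwise contests:
D beats A 107–0.
A beats E 60–47.
C beats D 80–27.
D beats B 74–33.
B beats C 60–47.
A beats F 60–47.
Every option loses at least one head-to-head, so there is no Condorcet winner.

none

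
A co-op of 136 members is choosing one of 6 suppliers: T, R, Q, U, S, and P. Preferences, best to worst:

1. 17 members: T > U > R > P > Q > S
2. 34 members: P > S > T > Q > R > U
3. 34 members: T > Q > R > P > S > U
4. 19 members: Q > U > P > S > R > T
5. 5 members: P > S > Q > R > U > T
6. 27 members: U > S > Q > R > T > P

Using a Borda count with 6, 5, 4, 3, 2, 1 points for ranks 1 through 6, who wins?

T: 17·6 + 34·4 + 34·6 + 19·1 + 5·1 + 27·2 = 520
R: 17·4 + 34·2 + 34·4 + 19·2 + 5·3 + 27·3 = 406
Q: 17·2 + 34·3 + 34·5 + 19·6 + 5·4 + 27·4 = 548
U: 17·5 + 34·1 + 34·1 + 19·5 + 5·2 + 27·6 = 420
S: 17·1 + 34·5 + 34·2 + 19·3 + 5·5 + 27·5 = 472
P: 17·3 + 34·6 + 34·3 + 19·4 + 5·6 + 27·1 = 490
Q has the highest Borda score (548).

Q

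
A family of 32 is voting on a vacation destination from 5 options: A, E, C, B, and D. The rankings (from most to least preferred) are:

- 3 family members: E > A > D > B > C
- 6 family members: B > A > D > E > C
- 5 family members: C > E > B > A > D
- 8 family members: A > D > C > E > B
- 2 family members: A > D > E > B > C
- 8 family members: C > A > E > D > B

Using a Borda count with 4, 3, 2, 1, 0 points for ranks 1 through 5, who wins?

A: 3·3 + 6·3 + 5·1 + 8·4 + 2·4 + 8·3 = 96
E: 3·4 + 6·1 + 5·3 + 8·1 + 2·2 + 8·2 = 61
C: 3·0 + 6·0 + 5·4 + 8·2 + 2·0 + 8·4 = 68
B: 3·1 + 6·4 + 5·2 + 8·0 + 2·1 + 8·0 = 39
D: 3·2 + 6·2 + 5·0 + 8·3 + 2·3 + 8·1 = 56
A has the highest Borda score (96).

A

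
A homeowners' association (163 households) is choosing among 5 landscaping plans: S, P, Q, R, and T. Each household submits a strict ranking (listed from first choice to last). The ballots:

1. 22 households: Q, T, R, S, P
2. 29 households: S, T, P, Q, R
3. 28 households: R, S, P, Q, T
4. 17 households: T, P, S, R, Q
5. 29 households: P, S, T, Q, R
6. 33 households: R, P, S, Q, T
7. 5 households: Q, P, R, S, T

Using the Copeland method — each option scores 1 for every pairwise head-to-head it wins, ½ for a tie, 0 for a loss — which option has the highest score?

P

S: beats Q and T; loses to P and R → score 2.
P: beats S, Q, and T; loses to R → score 3.
Q: beats R and T; loses to S and P → score 2.
R: beats S and P; loses to Q and T → score 2.
T: beats R; loses to S, P, and Q → score 1.
P has the best pairwise record.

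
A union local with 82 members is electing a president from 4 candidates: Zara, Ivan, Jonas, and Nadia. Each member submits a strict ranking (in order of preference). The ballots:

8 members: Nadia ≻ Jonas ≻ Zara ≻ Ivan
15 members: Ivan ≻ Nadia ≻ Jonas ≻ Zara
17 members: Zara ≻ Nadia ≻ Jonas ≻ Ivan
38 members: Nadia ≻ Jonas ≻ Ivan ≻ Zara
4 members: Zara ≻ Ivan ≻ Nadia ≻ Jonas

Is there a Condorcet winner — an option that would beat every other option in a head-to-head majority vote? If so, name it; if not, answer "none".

Nadia vs Zara: 61–21 for Nadia.
Nadia vs Ivan: 63–19 for Nadia.
Nadia vs Jonas: 82–0 for Nadia.
Nadia beats every other option head-to-head.

Nadia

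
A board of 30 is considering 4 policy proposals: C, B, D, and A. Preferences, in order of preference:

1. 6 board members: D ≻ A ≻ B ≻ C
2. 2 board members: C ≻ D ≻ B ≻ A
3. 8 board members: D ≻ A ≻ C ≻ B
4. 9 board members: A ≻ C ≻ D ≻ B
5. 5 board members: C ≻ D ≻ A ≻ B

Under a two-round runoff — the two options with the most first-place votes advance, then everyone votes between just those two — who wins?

D

Round 1 first-place votes: C 7, B 0, D 14, A 9.
D and A advance.
Runoff: D is preferred to A by 21 voters; A by 9.
D wins the runoff.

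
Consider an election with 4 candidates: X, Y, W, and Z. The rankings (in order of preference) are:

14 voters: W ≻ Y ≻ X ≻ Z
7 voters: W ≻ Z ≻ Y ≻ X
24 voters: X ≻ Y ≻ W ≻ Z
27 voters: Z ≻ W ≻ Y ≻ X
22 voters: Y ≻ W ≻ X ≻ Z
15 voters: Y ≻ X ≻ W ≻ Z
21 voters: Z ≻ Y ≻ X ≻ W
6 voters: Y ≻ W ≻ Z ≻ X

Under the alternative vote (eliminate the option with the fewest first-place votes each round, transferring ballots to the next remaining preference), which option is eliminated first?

W

Round 1: X 24, Y 43, W 21, Z 48. Eliminate W.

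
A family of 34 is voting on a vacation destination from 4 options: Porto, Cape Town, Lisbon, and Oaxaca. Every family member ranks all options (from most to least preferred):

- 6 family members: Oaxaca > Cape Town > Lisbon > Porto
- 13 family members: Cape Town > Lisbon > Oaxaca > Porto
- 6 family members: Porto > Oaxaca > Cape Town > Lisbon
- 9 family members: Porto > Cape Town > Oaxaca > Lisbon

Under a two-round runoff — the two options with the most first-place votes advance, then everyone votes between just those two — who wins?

Cape Town

Round 1 first-place votes: Porto 15, Cape Town 13, Lisbon 0, Oaxaca 6.
Porto and Cape Town advance.
Runoff: Porto is preferred to Cape Town by 15 voters; Cape Town by 19.
Cape Town wins the runoff.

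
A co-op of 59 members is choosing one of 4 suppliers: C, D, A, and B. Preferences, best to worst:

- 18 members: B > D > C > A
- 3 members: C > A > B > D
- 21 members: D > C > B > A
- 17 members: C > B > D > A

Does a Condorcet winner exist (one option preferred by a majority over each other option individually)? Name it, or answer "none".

none

Checking pairwise contests:
D beats C 39–20.
B beats D 38–21.
C beats A 59–0.
C beats B 41–18.
Every option loses at least one head-to-head, so there is no Condorcet winner.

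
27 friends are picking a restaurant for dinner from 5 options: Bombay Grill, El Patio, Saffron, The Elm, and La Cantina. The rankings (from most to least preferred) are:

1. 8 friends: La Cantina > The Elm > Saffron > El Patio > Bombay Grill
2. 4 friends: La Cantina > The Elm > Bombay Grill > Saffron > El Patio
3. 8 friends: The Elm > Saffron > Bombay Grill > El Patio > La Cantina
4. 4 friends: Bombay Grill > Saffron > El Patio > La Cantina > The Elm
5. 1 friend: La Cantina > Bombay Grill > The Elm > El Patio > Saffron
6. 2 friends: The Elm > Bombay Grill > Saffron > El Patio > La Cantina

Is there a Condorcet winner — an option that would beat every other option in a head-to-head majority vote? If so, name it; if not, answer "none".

none

Checking pairwise contests:
Saffron beats Bombay Grill 16–11.
Bombay Grill beats El Patio 19–8.
The Elm beats Saffron 23–4.
La Cantina beats The Elm 17–10.
Bombay Grill beats La Cantina 14–13.
Every option loses at least one head-to-head, so there is no Condorcet winner.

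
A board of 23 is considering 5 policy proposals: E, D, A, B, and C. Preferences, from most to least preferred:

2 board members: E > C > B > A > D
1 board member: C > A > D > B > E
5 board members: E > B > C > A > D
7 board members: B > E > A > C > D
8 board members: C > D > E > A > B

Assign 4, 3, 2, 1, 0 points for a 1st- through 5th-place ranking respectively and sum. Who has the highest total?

E: 2·4 + 1·0 + 5·4 + 7·3 + 8·2 = 65
D: 2·0 + 1·2 + 5·0 + 7·0 + 8·3 = 26
A: 2·1 + 1·3 + 5·1 + 7·2 + 8·1 = 32
B: 2·2 + 1·1 + 5·3 + 7·4 + 8·0 = 48
C: 2·3 + 1·4 + 5·2 + 7·1 + 8·4 = 59
E has the highest Borda score (65).

E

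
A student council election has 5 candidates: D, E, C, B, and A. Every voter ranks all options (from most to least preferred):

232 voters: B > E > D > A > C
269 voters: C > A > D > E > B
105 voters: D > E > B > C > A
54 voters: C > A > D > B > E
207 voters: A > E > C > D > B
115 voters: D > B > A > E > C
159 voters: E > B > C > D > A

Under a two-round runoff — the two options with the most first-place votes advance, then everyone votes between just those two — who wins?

B

Round 1 first-place votes: D 220, E 159, C 323, B 232, A 207.
C and B advance.
Runoff: C is preferred to B by 530 voters; B by 611.
B wins the runoff.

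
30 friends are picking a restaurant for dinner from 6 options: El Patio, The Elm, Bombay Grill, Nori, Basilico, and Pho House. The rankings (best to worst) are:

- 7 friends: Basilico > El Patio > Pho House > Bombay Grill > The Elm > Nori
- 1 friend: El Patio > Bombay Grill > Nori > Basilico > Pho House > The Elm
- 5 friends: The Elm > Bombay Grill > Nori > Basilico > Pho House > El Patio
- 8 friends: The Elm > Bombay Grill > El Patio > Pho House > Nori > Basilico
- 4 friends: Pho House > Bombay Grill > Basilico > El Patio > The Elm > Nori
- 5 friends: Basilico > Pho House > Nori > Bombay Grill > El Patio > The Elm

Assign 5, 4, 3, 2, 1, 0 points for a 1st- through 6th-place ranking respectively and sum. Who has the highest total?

El Patio: 7·4 + 1·5 + 5·0 + 8·3 + 4·2 + 5·1 = 70
The Elm: 7·1 + 1·0 + 5·5 + 8·5 + 4·1 + 5·0 = 76
Bombay Grill: 7·2 + 1·4 + 5·4 + 8·4 + 4·4 + 5·2 = 96
Nori: 7·0 + 1·3 + 5·3 + 8·1 + 4·0 + 5·3 = 41
Basilico: 7·5 + 1·2 + 5·2 + 8·0 + 4·3 + 5·5 = 84
Pho House: 7·3 + 1·1 + 5·1 + 8·2 + 4·5 + 5·4 = 83
Bombay Grill has the highest Borda score (96).

Bombay Grill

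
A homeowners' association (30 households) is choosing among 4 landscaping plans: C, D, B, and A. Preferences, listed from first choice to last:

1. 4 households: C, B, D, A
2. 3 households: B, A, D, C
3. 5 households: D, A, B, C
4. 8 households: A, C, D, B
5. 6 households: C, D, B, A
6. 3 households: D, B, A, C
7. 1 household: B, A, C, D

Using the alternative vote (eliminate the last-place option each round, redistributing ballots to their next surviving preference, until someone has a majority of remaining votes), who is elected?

Round 1: C 10, D 8, B 4, A 8. Eliminate B.
Round 2: C 10, D 8, A 12. Eliminate D.
Round 3: C 10, A 20. A has a majority.

A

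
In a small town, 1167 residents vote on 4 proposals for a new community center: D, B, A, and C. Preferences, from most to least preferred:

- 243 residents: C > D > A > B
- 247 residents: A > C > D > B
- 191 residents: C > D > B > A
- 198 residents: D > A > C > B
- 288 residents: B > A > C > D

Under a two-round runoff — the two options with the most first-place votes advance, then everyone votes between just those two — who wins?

C

Round 1 first-place votes: D 198, B 288, A 247, C 434.
C and B advance.
Runoff: C is preferred to B by 879 voters; B by 288.
C wins the runoff.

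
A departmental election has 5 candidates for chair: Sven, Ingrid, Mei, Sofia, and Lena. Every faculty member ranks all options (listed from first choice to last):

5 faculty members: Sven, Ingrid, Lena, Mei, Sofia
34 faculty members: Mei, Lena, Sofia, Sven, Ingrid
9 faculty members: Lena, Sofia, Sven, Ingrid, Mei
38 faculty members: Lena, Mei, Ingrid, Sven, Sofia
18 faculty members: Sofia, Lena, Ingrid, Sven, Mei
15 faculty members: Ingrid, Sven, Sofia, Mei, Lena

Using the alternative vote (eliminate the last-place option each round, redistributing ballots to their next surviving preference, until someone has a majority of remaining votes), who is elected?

Round 1: Sven 5, Ingrid 15, Mei 34, Sofia 18, Lena 47. Eliminate Sven.
Round 2: Ingrid 20, Mei 34, Sofia 18, Lena 47. Eliminate Sofia.
Round 3: Ingrid 20, Mei 34, Lena 65. Lena has a majority.

Lena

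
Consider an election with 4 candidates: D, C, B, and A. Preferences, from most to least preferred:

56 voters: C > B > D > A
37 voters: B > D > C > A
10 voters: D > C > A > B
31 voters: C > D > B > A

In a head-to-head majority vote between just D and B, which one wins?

B

Voters preferring D to B: 41; preferring B to D: 93.
B wins the head-to-head.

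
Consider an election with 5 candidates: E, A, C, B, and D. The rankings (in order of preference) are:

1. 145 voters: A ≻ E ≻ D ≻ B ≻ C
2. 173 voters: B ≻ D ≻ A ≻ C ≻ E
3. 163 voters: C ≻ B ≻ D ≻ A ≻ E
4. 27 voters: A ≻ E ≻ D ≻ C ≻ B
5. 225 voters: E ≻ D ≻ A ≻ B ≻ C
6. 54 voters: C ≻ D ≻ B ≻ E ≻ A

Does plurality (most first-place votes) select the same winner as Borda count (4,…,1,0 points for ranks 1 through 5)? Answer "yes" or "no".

Plurality — first-place votes: E 225, A 172, C 217, B 173, D 0. Winner: E.
Borda — scores: E 1470, A 1647, C 1068, B 1659, D 2026. Winner: D.
The two methods disagree.

no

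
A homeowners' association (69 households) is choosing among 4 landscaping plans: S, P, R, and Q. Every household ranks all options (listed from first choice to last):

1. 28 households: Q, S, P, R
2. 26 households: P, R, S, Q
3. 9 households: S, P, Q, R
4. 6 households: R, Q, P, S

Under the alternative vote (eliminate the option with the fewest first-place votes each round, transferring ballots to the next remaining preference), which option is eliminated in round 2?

S

Round 1: S 9, P 26, R 6, Q 28. Eliminate R.
Round 2: S 9, P 26, Q 34. Eliminate S.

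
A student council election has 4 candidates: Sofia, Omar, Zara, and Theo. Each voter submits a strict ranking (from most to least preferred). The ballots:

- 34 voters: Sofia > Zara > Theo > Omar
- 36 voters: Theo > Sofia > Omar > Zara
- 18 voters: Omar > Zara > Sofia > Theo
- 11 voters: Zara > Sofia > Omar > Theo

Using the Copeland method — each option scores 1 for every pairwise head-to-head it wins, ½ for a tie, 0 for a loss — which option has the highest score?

Sofia

Sofia: beats Omar, Zara, and Theo → score 3.
Omar: beats Zara; loses to Sofia and Theo → score 1.
Zara: beats Theo; loses to Sofia and Omar → score 1.
Theo: beats Omar; loses to Sofia and Zara → score 1.
Sofia has the best pairwise record.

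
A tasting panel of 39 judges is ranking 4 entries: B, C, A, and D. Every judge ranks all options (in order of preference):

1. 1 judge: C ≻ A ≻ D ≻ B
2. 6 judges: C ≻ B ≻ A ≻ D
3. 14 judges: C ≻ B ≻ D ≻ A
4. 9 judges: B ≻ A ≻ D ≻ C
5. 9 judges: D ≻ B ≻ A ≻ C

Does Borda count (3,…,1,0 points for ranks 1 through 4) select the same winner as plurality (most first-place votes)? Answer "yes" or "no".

Borda — scores: B 85, C 63, A 35, D 51. Winner: B.
Plurality — first-place votes: B 9, C 21, A 0, D 9. Winner: C.
The two methods disagree.

no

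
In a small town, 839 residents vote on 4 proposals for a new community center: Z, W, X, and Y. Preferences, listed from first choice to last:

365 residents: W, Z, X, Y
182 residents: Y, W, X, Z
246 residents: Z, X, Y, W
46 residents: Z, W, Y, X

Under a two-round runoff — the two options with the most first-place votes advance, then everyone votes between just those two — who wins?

W

Round 1 first-place votes: Z 292, W 365, X 0, Y 182.
W and Z advance.
Runoff: W is preferred to Z by 547 voters; Z by 292.
W wins the runoff.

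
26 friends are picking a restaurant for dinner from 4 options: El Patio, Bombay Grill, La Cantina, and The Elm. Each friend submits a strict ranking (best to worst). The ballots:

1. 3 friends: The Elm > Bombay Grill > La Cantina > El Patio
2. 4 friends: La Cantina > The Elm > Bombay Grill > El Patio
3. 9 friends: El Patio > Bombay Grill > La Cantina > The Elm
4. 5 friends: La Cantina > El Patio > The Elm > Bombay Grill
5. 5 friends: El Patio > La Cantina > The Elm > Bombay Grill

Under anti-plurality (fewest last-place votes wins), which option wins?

Last-place votes: El Patio 7, Bombay Grill 10, La Cantina 0, The Elm 9.
La Cantina is ranked last by the fewest voters, so La Cantina wins.

La Cantina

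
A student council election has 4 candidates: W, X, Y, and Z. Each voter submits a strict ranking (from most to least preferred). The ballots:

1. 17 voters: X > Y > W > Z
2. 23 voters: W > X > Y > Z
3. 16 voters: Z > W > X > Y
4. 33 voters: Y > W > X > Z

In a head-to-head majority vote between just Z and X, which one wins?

X

Voters preferring Z to X: 16; preferring X to Z: 73.
X wins the head-to-head.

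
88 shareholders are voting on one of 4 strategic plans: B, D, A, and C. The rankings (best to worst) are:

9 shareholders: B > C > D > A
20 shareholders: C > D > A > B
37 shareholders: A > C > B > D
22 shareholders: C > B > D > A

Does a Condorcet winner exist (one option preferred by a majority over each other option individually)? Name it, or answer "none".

C vs B: 79–9 for C.
C vs D: 88–0 for C.
C vs A: 51–37 for C.
C beats every other option head-to-head.

C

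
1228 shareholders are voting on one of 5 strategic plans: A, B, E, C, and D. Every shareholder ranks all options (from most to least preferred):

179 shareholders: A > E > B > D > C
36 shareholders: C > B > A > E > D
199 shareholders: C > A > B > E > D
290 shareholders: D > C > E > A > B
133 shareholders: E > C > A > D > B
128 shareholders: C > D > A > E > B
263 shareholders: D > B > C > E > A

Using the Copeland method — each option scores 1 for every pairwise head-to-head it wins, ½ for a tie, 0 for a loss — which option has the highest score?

D

A: beats B; loses to E, C, and D → score 1.
B: loses to A, E, C, and D → score 0.
E: beats A and B; loses to C and D → score 2.
C: beats A, B, and E; loses to D → score 3.
D: beats A, B, E, and C → score 4.
D has the best pairwise record.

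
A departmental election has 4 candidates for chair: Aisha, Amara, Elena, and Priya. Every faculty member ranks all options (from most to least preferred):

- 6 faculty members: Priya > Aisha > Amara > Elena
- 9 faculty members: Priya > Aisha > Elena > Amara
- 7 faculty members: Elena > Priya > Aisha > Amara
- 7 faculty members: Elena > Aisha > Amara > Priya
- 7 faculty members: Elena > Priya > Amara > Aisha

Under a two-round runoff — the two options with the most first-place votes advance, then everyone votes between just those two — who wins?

Round 1 first-place votes: Aisha 0, Amara 0, Elena 21, Priya 15.
Elena and Priya advance.
Runoff: Elena is preferred to Priya by 21 voters; Priya by 15.
Elena wins the runoff.

Elena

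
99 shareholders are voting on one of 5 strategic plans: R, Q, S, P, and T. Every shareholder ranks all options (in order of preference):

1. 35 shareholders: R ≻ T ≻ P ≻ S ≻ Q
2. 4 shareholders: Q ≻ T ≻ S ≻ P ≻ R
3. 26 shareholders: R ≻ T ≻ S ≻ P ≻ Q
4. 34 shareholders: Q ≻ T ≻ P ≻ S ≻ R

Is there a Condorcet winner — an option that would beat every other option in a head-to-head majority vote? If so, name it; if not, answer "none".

R vs Q: 61–38 for R.
R vs S: 61–38 for R.
R vs P: 61–38 for R.
R vs T: 61–38 for R.
R beats every other option head-to-head.

R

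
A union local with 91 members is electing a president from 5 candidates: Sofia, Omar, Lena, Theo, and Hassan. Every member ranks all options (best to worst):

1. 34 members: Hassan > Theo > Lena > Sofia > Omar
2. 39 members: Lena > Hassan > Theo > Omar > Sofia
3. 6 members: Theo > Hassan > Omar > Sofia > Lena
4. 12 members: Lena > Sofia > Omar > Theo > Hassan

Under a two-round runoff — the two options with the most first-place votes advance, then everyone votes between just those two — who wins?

Lena

Round 1 first-place votes: Sofia 0, Omar 0, Lena 51, Theo 6, Hassan 34.
Lena and Hassan advance.
Runoff: Lena is preferred to Hassan by 51 voters; Hassan by 40.
Lena wins the runoff.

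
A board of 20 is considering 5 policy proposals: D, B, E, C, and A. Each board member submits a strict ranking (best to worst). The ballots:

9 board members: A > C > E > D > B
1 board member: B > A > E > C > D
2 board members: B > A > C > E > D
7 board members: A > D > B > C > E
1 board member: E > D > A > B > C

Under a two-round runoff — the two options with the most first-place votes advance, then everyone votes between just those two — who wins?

A

Round 1 first-place votes: D 0, B 3, E 1, C 0, A 16.
A and B advance.
Runoff: A is preferred to B by 17 voters; B by 3.
A wins the runoff.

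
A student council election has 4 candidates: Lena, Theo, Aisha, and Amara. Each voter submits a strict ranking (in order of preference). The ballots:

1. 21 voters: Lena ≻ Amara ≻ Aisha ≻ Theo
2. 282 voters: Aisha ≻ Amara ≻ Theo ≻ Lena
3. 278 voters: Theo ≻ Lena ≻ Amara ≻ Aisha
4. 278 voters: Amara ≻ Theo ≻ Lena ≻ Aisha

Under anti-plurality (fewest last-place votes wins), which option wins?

Last-place votes: Lena 282, Theo 21, Aisha 556, Amara 0.
Amara is ranked last by the fewest voters, so Amara wins.

Amara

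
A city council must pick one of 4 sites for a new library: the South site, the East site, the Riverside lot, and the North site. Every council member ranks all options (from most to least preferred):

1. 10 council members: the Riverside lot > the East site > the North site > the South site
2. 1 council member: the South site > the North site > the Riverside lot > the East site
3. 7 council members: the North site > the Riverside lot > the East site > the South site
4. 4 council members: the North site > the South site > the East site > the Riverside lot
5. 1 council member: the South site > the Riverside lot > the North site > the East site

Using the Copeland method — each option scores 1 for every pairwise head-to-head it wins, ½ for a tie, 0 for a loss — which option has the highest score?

the South site: loses to the East site, the Riverside lot, and the North site → score 0.
the East site: beats the South site; loses to the Riverside lot and the North site → score 1.
the Riverside lot: beats the South site and the East site; loses to the North site → score 2.
the North site: beats the South site, the East site, and the Riverside lot → score 3.
the North site has the best pairwise record.

the North site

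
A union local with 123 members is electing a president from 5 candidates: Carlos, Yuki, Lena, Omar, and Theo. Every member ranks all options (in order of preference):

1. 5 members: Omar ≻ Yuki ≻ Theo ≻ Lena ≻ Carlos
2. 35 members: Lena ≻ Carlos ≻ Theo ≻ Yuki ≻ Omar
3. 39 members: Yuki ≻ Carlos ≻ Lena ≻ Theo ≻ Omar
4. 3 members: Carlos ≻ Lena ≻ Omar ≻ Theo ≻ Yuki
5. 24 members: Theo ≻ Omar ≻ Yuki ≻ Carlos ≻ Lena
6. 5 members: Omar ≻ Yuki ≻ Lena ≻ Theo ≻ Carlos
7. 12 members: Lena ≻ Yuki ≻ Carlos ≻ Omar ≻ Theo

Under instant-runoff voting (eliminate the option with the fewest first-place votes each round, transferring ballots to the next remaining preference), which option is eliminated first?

Carlos

Round 1: Carlos 3, Yuki 39, Lena 47, Omar 10, Theo 24. Eliminate Carlos.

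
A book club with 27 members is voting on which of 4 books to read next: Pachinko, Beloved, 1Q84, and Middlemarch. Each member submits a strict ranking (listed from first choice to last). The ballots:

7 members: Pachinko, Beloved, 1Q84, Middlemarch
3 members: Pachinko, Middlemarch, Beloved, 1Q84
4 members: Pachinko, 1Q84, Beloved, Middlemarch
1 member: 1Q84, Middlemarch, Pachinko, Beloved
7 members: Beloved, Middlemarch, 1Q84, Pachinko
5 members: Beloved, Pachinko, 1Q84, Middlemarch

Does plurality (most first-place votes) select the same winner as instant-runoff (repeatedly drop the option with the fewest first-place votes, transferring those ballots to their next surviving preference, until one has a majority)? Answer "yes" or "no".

Plurality — first-place votes: Pachinko 14, Beloved 12, 1Q84 1, Middlemarch 0. Winner: Pachinko.
Instant-runoff — R1 Pachinko 14, Beloved 12, 1Q84 1, Middlemarch 0 (Pachinko winner). Winner: Pachinko.
The two methods agree.

yes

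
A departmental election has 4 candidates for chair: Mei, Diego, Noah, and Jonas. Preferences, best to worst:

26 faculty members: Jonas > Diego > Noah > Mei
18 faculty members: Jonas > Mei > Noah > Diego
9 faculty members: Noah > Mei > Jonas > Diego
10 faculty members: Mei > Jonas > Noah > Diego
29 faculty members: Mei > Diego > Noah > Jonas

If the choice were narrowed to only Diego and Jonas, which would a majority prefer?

Jonas

Voters preferring Diego to Jonas: 29; preferring Jonas to Diego: 63.
Jonas wins the head-to-head.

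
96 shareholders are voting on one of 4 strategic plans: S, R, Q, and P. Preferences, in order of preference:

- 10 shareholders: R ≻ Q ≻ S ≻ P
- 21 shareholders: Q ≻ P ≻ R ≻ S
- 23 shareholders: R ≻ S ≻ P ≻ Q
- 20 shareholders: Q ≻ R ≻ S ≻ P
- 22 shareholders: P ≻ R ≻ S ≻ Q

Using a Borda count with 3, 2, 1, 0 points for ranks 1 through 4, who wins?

S: 10·1 + 21·0 + 23·2 + 20·1 + 22·1 = 98
R: 10·3 + 21·1 + 23·3 + 20·2 + 22·2 = 204
Q: 10·2 + 21·3 + 23·0 + 20·3 + 22·0 = 143
P: 10·0 + 21·2 + 23·1 + 20·0 + 22·3 = 131
R has the highest Borda score (204).

R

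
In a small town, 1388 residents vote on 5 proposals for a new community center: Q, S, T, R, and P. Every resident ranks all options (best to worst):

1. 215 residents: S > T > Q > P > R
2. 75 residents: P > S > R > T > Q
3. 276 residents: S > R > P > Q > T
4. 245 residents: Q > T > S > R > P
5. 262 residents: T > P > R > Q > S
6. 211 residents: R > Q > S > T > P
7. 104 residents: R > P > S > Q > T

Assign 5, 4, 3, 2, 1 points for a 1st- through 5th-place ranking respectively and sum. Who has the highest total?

Q: 215·3 + 75·1 + 276·2 + 245·5 + 262·2 + 211·4 + 104·2 = 4073
S: 215·5 + 75·4 + 276·5 + 245·3 + 262·1 + 211·3 + 104·3 = 4697
T: 215·4 + 75·2 + 276·1 + 245·4 + 262·5 + 211·2 + 104·1 = 4102
R: 215·1 + 75·3 + 276·4 + 245·2 + 262·3 + 211·5 + 104·5 = 4395
P: 215·2 + 75·5 + 276·3 + 245·1 + 262·4 + 211·1 + 104·4 = 3553
S has the highest Borda score (4697).

S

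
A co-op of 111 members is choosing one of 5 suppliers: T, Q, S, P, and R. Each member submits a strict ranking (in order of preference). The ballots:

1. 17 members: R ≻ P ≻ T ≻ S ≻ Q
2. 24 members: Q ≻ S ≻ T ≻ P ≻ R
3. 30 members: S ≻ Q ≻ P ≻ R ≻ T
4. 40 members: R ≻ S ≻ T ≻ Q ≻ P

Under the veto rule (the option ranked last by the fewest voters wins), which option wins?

S

Last-place votes: T 30, Q 17, S 0, P 40, R 24.
S is ranked last by the fewest voters, so S wins.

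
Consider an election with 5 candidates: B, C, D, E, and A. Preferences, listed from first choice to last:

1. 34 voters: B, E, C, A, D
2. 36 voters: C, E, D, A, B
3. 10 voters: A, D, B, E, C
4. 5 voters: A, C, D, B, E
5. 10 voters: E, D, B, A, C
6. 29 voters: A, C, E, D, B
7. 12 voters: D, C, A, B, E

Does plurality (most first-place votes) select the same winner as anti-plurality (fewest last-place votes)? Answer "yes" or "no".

yes

Plurality — first-place votes: B 34, C 36, D 12, E 10, A 44. Winner: A.
Anti-plurality — last-place votes: B 65, C 20, D 34, E 17, A 0. Winner: A.
The two methods agree.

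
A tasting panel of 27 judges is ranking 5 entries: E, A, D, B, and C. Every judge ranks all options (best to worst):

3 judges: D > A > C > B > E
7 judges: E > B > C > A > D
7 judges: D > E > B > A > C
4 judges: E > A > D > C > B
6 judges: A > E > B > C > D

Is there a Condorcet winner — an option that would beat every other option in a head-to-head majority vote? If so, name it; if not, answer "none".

E vs A: 18–9 for E.
E vs D: 17–10 for E.
E vs B: 24–3 for E.
E vs C: 24–3 for E.
E beats every other option head-to-head.

E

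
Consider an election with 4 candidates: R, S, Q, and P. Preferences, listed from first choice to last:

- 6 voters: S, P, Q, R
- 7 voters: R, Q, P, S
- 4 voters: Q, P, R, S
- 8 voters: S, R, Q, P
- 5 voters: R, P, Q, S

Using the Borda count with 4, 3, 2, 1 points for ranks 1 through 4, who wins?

R: 6·1 + 7·4 + 4·2 + 8·3 + 5·4 = 86
S: 6·4 + 7·1 + 4·1 + 8·4 + 5·1 = 72
Q: 6·2 + 7·3 + 4·4 + 8·2 + 5·2 = 75
P: 6·3 + 7·2 + 4·3 + 8·1 + 5·3 = 67
R has the highest Borda score (86).

R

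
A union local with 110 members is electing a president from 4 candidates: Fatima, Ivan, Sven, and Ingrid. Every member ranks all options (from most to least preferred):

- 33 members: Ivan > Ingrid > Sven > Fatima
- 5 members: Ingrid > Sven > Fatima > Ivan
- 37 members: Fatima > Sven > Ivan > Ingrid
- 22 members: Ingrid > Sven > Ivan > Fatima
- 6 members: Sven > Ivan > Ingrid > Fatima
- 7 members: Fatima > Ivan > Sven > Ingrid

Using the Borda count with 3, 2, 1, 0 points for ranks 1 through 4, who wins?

Fatima: 33·0 + 5·1 + 37·3 + 22·0 + 6·0 + 7·3 = 137
Ivan: 33·3 + 5·0 + 37·1 + 22·1 + 6·2 + 7·2 = 184
Sven: 33·1 + 5·2 + 37·2 + 22·2 + 6·3 + 7·1 = 186
Ingrid: 33·2 + 5·3 + 37·0 + 22·3 + 6·1 + 7·0 = 153
Sven has the highest Borda score (186).

Sven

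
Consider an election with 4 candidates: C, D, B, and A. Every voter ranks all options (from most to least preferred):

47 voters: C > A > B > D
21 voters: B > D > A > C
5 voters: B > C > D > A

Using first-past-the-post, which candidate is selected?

First-place votes: C 47, D 0, B 26, A 0.
C has the most first-place votes.

C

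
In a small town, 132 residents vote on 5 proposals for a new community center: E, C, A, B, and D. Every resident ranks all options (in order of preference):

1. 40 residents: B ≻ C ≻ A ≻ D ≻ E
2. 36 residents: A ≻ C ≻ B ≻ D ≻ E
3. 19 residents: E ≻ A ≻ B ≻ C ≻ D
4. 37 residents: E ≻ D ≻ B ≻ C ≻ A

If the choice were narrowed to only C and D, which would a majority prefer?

Voters preferring C to D: 95; preferring D to C: 37.
C wins the head-to-head.

C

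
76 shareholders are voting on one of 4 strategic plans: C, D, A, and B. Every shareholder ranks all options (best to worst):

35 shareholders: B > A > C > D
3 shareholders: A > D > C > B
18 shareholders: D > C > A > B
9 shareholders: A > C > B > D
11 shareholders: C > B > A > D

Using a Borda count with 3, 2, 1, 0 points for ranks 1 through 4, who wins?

C: 35·1 + 3·1 + 18·2 + 9·2 + 11·3 = 125
D: 35·0 + 3·2 + 18·3 + 9·0 + 11·0 = 60
A: 35·2 + 3·3 + 18·1 + 9·3 + 11·1 = 135
B: 35·3 + 3·0 + 18·0 + 9·1 + 11·2 = 136
B has the highest Borda score (136).

B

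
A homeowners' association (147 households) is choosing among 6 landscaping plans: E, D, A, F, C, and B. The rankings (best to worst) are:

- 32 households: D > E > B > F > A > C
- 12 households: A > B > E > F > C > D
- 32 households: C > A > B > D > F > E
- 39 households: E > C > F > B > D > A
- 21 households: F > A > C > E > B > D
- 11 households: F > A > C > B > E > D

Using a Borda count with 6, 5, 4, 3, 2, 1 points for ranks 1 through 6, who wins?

C

E: 32·5 + 12·4 + 32·1 + 39·6 + 21·3 + 11·2 = 559
D: 32·6 + 12·1 + 32·3 + 39·2 + 21·1 + 11·1 = 410
A: 32·2 + 12·6 + 32·5 + 39·1 + 21·5 + 11·5 = 495
F: 32·3 + 12·3 + 32·2 + 39·4 + 21·6 + 11·6 = 544
C: 32·1 + 12·2 + 32·6 + 39·5 + 21·4 + 11·4 = 571
B: 32·4 + 12·5 + 32·4 + 39·3 + 21·2 + 11·3 = 508
C has the highest Borda score (571).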